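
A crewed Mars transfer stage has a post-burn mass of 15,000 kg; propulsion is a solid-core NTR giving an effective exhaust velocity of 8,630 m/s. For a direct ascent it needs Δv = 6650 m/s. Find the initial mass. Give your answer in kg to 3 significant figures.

initial mass ≈ 32400 kg

By the Tsiolkovsky rocket equation, m₀/m_f = exp(Δv / v_e) = exp(6650 / 8630.0) = exp(0.7706) = 2.1610.
m₀ = m_f × 2.1610 = 15,000 × 2.1610 = 32,415 kg.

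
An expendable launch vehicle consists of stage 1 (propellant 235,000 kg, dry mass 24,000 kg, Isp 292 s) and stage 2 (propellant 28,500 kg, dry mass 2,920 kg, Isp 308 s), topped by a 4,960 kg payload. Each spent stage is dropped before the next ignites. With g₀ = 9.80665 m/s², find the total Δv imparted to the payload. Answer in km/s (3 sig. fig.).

Δv ≈ 9.17 km/s

Ignition mass of stage 1 = 235,000+24,000 + 28,500+2,920 + 4,960 = 295,380 kg.
Stage 1: m₀ = 295,380 kg, m_f = 295,380 − 235,000 = 60,380 kg; Δv = 292×9.80665×ln(4.892) = 2863.5×1.5876 ≈ 4546 m/s.
Stage 2: m₀ = 36,380 kg, m_f = 36,380 − 28,500 = 7,880 kg; Δv = 308×9.80665×ln(4.617) = 3020.4×1.5297 ≈ 4620 m/s.
Total Δv = 4546 + 4620 = 9166 m/s.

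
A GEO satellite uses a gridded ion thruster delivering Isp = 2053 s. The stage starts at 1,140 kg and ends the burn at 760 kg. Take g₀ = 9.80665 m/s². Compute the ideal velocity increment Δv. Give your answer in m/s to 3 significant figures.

v_e = Isp · g₀ = 2053 × 9.80665 = 20133.1 m/s.
From the ideal rocket equation, Δv = v_e · ln(m₀/m_f) = 20133.1 × ln(1.5) = 20133.1 × 0.4055 ≈ 8163.3 m/s.

Δv ≈ 8160 m/s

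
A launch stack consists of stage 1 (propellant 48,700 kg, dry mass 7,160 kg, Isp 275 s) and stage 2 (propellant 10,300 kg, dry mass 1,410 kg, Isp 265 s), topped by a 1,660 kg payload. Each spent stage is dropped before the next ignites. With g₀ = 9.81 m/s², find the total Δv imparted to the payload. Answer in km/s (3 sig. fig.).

Δv ≈ 7.10 km/s

Ignition mass of stage 1 = 48,700+7,160 + 10,300+1,410 + 1,660 = 69,230 kg.
Stage 1: m₀ = 69,230 kg, m_f = 69,230 − 48,700 = 20,530 kg; Δv = 275×9.81×ln(3.372) = 2697.8×1.2155 ≈ 3279 m/s.
Stage 2: m₀ = 13,370 kg, m_f = 13,370 − 10,300 = 3,070 kg; Δv = 265×9.81×ln(4.355) = 2599.7×1.4713 ≈ 3825 m/s.
Total Δv = 3279 + 3825 = 7104 m/s.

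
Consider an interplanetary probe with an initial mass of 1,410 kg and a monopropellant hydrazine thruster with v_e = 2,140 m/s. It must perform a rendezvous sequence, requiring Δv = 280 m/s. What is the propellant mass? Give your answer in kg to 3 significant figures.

propellant mass ≈ 173 kg

m₀/m_f = exp(Δv / v_e) = exp(280 / 2140.0) = exp(0.1308) = 1.1398.
m_f = 1,410 / 1.1398 = 1,237.06 kg, so propellant = m₀ − m_f = 1,410 − 1,237.06 = 172.94 kg.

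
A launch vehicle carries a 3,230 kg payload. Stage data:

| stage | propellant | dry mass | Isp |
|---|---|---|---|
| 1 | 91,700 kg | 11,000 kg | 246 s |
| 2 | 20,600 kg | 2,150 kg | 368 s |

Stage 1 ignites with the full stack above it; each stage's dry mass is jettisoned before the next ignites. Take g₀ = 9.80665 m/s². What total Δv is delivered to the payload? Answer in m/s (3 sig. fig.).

Ignition mass of stage 1 = 91,700+11,000 + 20,600+2,150 + 3,230 = 128,680 kg.
Stage 1: m₀ = 128,680 kg, m_f = 128,680 − 91,700 = 36,980 kg; Δv = 246×9.80665×ln(3.48) = 2412.4×1.2470 ≈ 3008 m/s.
Stage 2: m₀ = 25,980 kg, m_f = 25,980 − 20,600 = 5,380 kg; Δv = 368×9.80665×ln(4.829) = 3608.8×1.5746 ≈ 5683 m/s.
Total Δv = 3008 + 5683 = 8691 m/s.

Δv ≈ 8690 m/s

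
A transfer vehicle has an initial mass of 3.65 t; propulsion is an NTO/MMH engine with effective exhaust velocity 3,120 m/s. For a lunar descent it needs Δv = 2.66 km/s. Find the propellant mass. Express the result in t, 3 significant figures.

propellant mass ≈ 2.09 t

From the ideal rocket equation, m₀/m_f = exp(Δv / v_e) = exp(2660 / 3120.0) = exp(0.8526) = 2.3457.
m_f = 3.65 / 2.3457 = 1.55604 t, so propellant = m₀ − m_f = 3.65 − 1.55604 = 2.09396 t.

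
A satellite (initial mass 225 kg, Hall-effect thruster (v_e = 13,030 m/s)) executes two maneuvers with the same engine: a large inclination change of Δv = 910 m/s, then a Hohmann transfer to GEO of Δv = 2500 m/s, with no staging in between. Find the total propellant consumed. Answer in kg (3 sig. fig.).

total propellant consumed ≈ 51.8 kg

After the first burn: m = 225 × exp(−910/13030.0) = 225 × 0.93254 = 209.822 kg.
After the second burn: m = 209.822 × exp(−2500/13030.0) = 209.822 × 0.82542 = 173.191 kg.
Total propellant = m₀ − m_final = 225 − 173.191 = 51.809 kg.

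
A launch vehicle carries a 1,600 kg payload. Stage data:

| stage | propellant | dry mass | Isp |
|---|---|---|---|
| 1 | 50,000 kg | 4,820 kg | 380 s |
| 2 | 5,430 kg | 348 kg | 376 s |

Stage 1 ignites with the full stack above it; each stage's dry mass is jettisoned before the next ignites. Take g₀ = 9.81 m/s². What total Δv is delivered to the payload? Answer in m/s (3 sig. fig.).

Δv ≈ 11000 m/s

Ignition mass of stage 1 = 50,000+4,820 + 5,430+348 + 1,600 = 62,198 kg.
Stage 1: m₀ = 62,198 kg, m_f = 62,198 − 50,000 = 12,198 kg; Δv = 380×9.81×ln(5.099) = 3727.8×1.6291 ≈ 6073 m/s.
Stage 2: m₀ = 7,378 kg, m_f = 7,378 − 5,430 = 1,948 kg; Δv = 376×9.81×ln(3.787) = 3688.6×1.3317 ≈ 4912 m/s.
Total Δv = 6073 + 4912 = 10985 m/s.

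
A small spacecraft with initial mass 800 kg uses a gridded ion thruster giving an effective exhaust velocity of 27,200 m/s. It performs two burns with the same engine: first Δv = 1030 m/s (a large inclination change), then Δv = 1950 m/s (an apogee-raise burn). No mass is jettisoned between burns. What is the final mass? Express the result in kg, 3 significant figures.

final mass ≈ 717 kg

After the first burn: m = 800 × exp(−1030/27200.0) = 800 × 0.96284 = 770.272 kg.
After the second burn: m = 770.272 × exp(−1950/27200.0) = 770.272 × 0.93082 = 716.985 kg.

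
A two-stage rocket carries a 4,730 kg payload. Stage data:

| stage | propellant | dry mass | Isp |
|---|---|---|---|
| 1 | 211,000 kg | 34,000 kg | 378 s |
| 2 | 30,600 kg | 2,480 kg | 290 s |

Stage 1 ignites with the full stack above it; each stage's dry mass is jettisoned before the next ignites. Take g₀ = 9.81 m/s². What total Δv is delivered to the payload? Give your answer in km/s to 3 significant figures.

Δv ≈ 9.80 km/s

Ignition mass of stage 1 = 211,000+34,000 + 30,600+2,480 + 4,730 = 282,810 kg.
Stage 1: m₀ = 282,810 kg, m_f = 282,810 − 211,000 = 71,810 kg; Δv = 378×9.81×ln(3.938) = 3708.2×1.3708 ≈ 5083 m/s.
Stage 2: m₀ = 37,810 kg, m_f = 37,810 − 30,600 = 7,210 kg; Δv = 290×9.81×ln(5.244) = 2844.9×1.6571 ≈ 4714 m/s.
Total Δv = 5083 + 4714 = 9797 m/s.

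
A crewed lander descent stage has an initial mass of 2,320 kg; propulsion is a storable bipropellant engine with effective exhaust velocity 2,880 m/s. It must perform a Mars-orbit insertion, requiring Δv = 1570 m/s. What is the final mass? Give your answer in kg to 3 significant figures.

m₀/m_f = exp(Δv / v_e) = exp(1570 / 2880.0) = exp(0.5451) = 1.7248.
m_f = m₀ / 1.7248 = 2,320 / 1.7248 = 1,345.08 kg.

final mass ≈ 1350 kg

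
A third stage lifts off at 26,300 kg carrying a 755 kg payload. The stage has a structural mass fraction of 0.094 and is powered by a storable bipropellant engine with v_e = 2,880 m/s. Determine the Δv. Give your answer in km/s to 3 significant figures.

Δv ≈ 6.11 km/s

Stage wet mass = m₀ − payload = 26,300 − 755 = 25,545 kg.
Stage dry mass = ε × stage wet mass = 0.094 × 25,545 = 2,401.23 kg.
Burnout mass m_f = stage dry + payload = 2,401.23 + 755 = 3,156.23 kg.
From the ideal rocket equation, Δv = v_e · ln(26,300/3,156.23) = 2880.0 × ln(8.333) = 2880.0 × 2.1202 ≈ 6106 m/s.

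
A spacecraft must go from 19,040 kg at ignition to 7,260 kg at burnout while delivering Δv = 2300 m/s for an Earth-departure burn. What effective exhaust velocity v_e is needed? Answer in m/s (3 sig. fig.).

ln(m₀/m_f) = ln(19040/7260) = ln(2.623) = 0.9642.
Using Δv = v_e ln(m₀/m_f): v_e = Δv / ln(m₀/m_f) = 2300 / 0.9642 = 2385.5 m/s.

v_e ≈ 2390 m/s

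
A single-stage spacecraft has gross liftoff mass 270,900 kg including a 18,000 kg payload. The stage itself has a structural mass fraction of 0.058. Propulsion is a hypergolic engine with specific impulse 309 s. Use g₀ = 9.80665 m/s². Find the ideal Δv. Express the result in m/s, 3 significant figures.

Δv ≈ 6410 m/s

Stage wet mass = m₀ − payload = 270,900 − 18,000 = 252,900 kg.
Stage dry mass = ε × stage wet mass = 0.058 × 252,900 = 14,668.2 kg.
Burnout mass m_f = stage dry + payload = 14,668.2 + 18,000 = 32,668.2 kg.
v_e = Isp · g₀ = 309 × 9.80665 = 3030.3 m/s.
By the Tsiolkovsky rocket equation, Δv = v_e · ln(270,900/32,668.2) = 3030.3 × ln(8.292) = 3030.3 × 2.1153 ≈ 6410 m/s.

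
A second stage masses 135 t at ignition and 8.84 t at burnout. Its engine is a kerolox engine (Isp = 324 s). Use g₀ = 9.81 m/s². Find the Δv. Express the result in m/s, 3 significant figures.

v_e = Isp · g₀ = 324 × 9.81 = 3178.4 m/s.
Δv = v_e · ln(m₀/m_f) = 3178.4 × ln(15.27) = 3178.4 × 2.7260 ≈ 8664.4 m/s.

Δv ≈ 8660 m/s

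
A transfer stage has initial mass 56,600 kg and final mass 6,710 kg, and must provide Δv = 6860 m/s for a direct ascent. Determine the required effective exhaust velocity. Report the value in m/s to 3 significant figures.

v_e ≈ 3220 m/s

ln(m₀/m_f) = ln(56600/6710) = ln(8.435) = 2.1324.
Using Δv = v_e ln(m₀/m_f): v_e = Δv / ln(m₀/m_f) = 6860 / 2.1324 = 3217.0 m/s.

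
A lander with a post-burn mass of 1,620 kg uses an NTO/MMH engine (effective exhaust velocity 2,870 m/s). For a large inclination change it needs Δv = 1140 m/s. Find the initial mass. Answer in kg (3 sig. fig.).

From the ideal rocket equation, m₀/m_f = exp(Δv / v_e) = exp(1140 / 2870.0) = exp(0.3972) = 1.4877.
m₀ = m_f × 1.4877 = 1,620 × 1.4877 = 2,410.07 kg.

initial mass ≈ 2410 kg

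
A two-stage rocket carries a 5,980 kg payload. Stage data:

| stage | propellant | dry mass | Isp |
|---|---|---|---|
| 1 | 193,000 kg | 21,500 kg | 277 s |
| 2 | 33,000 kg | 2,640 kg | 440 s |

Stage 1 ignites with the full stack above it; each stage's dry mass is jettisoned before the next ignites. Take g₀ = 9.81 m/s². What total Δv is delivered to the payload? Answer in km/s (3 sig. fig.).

Ignition mass of stage 1 = 193,000+21,500 + 33,000+2,640 + 5,980 = 256,120 kg.
Stage 1: m₀ = 256,120 kg, m_f = 256,120 − 193,000 = 63,120 kg; Δv = 277×9.81×ln(4.058) = 2717.4×1.4006 ≈ 3806 m/s.
Stage 2: m₀ = 41,620 kg, m_f = 41,620 − 33,000 = 8,620 kg; Δv = 440×9.81×ln(4.828) = 4316.4×1.5745 ≈ 6796 m/s.
Total Δv = 3806 + 6796 = 10602 m/s.

Δv ≈ 10.6 km/s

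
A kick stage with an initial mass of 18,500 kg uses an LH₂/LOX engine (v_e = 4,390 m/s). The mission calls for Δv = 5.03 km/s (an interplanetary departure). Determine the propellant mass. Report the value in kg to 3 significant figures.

m₀/m_f = exp(Δv / v_e) = exp(5030 / 4390.0) = exp(1.1458) = 3.1449.
m_f = 18,500 / 3.1449 = 5,882.54 kg, so propellant = m₀ − m_f = 18,500 − 5,882.54 = 12,617.46 kg.

propellant mass ≈ 12600 kg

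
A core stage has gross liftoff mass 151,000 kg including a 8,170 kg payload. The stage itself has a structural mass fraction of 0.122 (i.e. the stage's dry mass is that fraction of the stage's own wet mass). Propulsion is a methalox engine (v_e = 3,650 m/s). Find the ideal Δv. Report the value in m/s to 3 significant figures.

Δv ≈ 6480 m/s

Stage wet mass = m₀ − payload = 151,000 − 8,170 = 142,830 kg.
Stage dry mass = ε × stage wet mass = 0.122 × 142,830 = 17,425.3 kg.
Burnout mass m_f = stage dry + payload = 17,425.3 + 8,170 = 25,595.3 kg.
From the ideal rocket equation, Δv = v_e · ln(151,000/25,595.3) = 3650.0 × ln(5.9) = 3650.0 × 1.7749 ≈ 6478 m/s.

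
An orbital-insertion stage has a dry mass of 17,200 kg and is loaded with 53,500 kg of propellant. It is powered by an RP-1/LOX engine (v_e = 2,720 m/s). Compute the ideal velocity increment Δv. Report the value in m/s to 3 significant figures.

Δv ≈ 3840 m/s

m₀ = m_dry + m_prop = 17,200 + 53,500 = 70,700 kg.
Δv = v_e · ln(m₀/m_f) = 2720.0 × ln(4.11) = 2720.0 × 1.4135 ≈ 3844.8 m/s.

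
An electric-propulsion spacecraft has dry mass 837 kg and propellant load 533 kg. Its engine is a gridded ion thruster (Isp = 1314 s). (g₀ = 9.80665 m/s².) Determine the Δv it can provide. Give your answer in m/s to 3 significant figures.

Δv ≈ 6350 m/s

v_e = Isp · g₀ = 1314 × 9.80665 = 12885.9 m/s.
m₀ = m_dry + m_prop = 837 + 533 = 1,370 kg.
Δv = v_e · ln(m₀/m_f) = 12885.9 × ln(1.637) = 12885.9 × 0.4927 ≈ 6349.4 m/s.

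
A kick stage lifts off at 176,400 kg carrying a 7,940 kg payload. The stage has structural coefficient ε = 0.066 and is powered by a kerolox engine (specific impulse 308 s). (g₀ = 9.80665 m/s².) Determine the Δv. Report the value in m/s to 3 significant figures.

Stage wet mass = m₀ − payload = 176,400 − 7,940 = 168,460 kg.
Stage dry mass = ε × stage wet mass = 0.066 × 168,460 = 11,118.4 kg.
Burnout mass m_f = stage dry + payload = 11,118.4 + 7,940 = 19,058.4 kg.
v_e = Isp · g₀ = 308 × 9.80665 = 3020.4 m/s.
Δv = v_e · ln(176,400/19,058.4) = 3020.4 × ln(9.256) = 3020.4 × 2.2252 ≈ 6721 m/s.

Δv ≈ 6720 m/s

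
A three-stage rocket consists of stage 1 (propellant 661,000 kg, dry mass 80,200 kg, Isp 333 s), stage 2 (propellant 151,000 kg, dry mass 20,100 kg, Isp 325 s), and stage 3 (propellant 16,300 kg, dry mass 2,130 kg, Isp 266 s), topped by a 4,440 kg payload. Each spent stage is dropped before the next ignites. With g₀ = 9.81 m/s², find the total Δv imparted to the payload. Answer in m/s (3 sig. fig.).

Δv ≈ 12100 m/s

Ignition mass of stage 1 = 661,000+80,200 + 151,000+20,100 + 16,300+2,130 + 4,440 = 935,170 kg.
Stage 1: m₀ = 935,170 kg, m_f = 935,170 − 661,000 = 274,170 kg; Δv = 333×9.81×ln(3.411) = 3266.7×1.2270 ≈ 4008 m/s.
Stage 2: m₀ = 193,970 kg, m_f = 193,970 − 151,000 = 42,970 kg; Δv = 325×9.81×ln(4.514) = 3188.2×1.5072 ≈ 4805 m/s.
Stage 3: m₀ = 22,870 kg, m_f = 22,870 − 16,300 = 6,570 kg; Δv = 266×9.81×ln(3.481) = 2609.5×1.2473 ≈ 3255 m/s.
Total Δv = 4008 + 4805 + 3255 = 12068 m/s.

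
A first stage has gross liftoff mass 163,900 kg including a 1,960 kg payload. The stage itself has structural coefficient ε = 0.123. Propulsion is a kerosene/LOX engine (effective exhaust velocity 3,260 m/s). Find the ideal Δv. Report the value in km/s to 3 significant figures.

Stage wet mass = m₀ − payload = 163,900 − 1,960 = 161,940 kg.
Stage dry mass = ε × stage wet mass = 0.123 × 161,940 = 19,918.6 kg.
Burnout mass m_f = stage dry + payload = 19,918.6 + 1,960 = 21,878.6 kg.
From the ideal rocket equation, Δv = v_e · ln(163,900/21,878.6) = 3260.0 × ln(7.491) = 3260.0 × 2.0137 ≈ 6565 m/s.

Δv ≈ 6.56 km/s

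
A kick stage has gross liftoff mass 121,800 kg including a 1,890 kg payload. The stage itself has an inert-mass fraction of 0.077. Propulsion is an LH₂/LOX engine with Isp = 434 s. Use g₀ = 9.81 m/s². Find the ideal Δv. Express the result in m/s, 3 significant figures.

Stage wet mass = m₀ − payload = 121,800 − 1,890 = 119,910 kg.
Stage dry mass = ε × stage wet mass = 0.077 × 119,910 = 9,233.07 kg.
Burnout mass m_f = stage dry + payload = 9,233.07 + 1,890 = 11,123.07 kg.
v_e = Isp · g₀ = 434 × 9.81 = 4257.5 m/s.
Using Δv = v_e ln(m₀/m_f): Δv = v_e · ln(121,800/11,123.07) = 4257.5 × ln(10.95) = 4257.5 × 2.3934 ≈ 10190 m/s.

Δv ≈ 10200 m/s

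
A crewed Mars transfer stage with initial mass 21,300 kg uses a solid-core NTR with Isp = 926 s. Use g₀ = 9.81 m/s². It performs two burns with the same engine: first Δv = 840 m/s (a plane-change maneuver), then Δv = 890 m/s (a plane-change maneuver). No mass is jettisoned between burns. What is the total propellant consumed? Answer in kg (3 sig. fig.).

v_e = Isp · g₀ = 926 × 9.81 = 9084.1 m/s.
After the first burn: m = 21300 × exp(−840/9084.1) = 21300 × 0.91168 = 19,418.8 kg.
After the second burn: m = 19,418.8 × exp(−890/9084.1) = 19,418.8 × 0.90667 = 17,606.4 kg.
Total propellant = m₀ − m_final = 21300 − 17,606.4 = 3,693.6 kg.

total propellant consumed ≈ 3690 kg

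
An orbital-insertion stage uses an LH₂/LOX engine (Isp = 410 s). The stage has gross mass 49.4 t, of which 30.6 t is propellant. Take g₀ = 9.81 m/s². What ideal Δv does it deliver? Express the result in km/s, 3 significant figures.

Δv ≈ 3.89 km/s

v_e = Isp · g₀ = 410 × 9.81 = 4022.1 m/s.
m_f = m₀ − m_prop = 49.4 − 30.6 = 18.8 t.
Δv = v_e · ln(m₀/m_f) = 4022.1 × ln(2.628) = 4022.1 × 0.9661 ≈ 3885.7 m/s.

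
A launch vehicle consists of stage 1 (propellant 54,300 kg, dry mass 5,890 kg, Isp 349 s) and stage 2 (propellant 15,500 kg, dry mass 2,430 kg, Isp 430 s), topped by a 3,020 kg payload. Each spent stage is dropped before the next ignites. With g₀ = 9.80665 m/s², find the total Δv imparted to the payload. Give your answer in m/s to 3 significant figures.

Δv ≈ 9460 m/s

Ignition mass of stage 1 = 54,300+5,890 + 15,500+2,430 + 3,020 = 81,140 kg.
Stage 1: m₀ = 81,140 kg, m_f = 81,140 − 54,300 = 26,840 kg; Δv = 349×9.80665×ln(3.023) = 3422.5×1.1063 ≈ 3786 m/s.
Stage 2: m₀ = 20,950 kg, m_f = 20,950 − 15,500 = 5,450 kg; Δv = 430×9.80665×ln(3.844) = 4216.9×1.3465 ≈ 5678 m/s.
Total Δv = 3786 + 5678 = 9464 m/s.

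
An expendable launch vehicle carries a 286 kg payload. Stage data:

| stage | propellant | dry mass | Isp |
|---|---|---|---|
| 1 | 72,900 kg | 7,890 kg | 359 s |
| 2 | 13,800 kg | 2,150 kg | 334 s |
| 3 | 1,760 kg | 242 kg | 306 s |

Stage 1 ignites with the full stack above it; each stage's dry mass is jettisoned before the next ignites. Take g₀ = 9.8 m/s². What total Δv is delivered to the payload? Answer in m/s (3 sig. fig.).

Δv ≈ 13700 m/s

Ignition mass of stage 1 = 72,900+7,890 + 13,800+2,150 + 1,760+242 + 286 = 99,028 kg.
Stage 1: m₀ = 99,028 kg, m_f = 99,028 − 72,900 = 26,128 kg; Δv = 359×9.8×ln(3.79) = 3518.2×1.3324 ≈ 4688 m/s.
Stage 2: m₀ = 18,238 kg, m_f = 18,238 − 13,800 = 4,438 kg; Δv = 334×9.8×ln(4.11) = 3273.2×1.4133 ≈ 4626 m/s.
Stage 3: m₀ = 2,288 kg, m_f = 2,288 − 1,760 = 528 kg; Δv = 306×9.8×ln(4.333) = 2998.8×1.4663 ≈ 4397 m/s.
Total Δv = 4688 + 4626 + 4397 = 13711 m/s.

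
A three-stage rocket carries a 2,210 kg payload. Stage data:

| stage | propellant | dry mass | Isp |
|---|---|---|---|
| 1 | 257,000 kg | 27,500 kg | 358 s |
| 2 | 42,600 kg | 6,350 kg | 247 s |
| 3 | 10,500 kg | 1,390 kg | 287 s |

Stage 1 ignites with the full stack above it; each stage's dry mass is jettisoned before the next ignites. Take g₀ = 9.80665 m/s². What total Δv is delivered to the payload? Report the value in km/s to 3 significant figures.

Δv ≈ 11.3 km/s

Ignition mass of stage 1 = 257,000+27,500 + 42,600+6,350 + 10,500+1,390 + 2,210 = 347,550 kg.
Stage 1: m₀ = 347,550 kg, m_f = 347,550 − 257,000 = 90,550 kg; Δv = 358×9.80665×ln(3.838) = 3510.8×1.3450 ≈ 4722 m/s.
Stage 2: m₀ = 63,050 kg, m_f = 63,050 − 42,600 = 20,450 kg; Δv = 247×9.80665×ln(3.083) = 2422.2×1.1259 ≈ 2727 m/s.
Stage 3: m₀ = 14,100 kg, m_f = 14,100 − 10,500 = 3,600 kg; Δv = 287×9.80665×ln(3.917) = 2814.5×1.3652 ≈ 3842 m/s.
Total Δv = 4722 + 2727 + 3842 = 11291 m/s.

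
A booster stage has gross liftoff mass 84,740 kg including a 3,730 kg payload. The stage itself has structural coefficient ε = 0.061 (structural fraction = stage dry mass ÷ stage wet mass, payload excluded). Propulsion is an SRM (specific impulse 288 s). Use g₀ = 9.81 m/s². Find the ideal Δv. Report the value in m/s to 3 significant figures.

Stage wet mass = m₀ − payload = 84,740 − 3,730 = 81,010 kg.
Stage dry mass = ε × stage wet mass = 0.061 × 81,010 = 4,941.61 kg.
Burnout mass m_f = stage dry + payload = 4,941.61 + 3,730 = 8,671.61 kg.
v_e = Isp · g₀ = 288 × 9.81 = 2825.3 m/s.
By the Tsiolkovsky rocket equation, Δv = v_e · ln(84,740/8,671.61) = 2825.3 × ln(9.772) = 2825.3 × 2.2795 ≈ 6440 m/s.

Δv ≈ 6440 m/s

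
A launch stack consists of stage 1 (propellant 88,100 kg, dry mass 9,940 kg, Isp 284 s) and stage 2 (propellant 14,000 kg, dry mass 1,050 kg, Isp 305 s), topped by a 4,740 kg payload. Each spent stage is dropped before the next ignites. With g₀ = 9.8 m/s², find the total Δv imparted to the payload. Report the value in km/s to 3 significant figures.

Δv ≈ 7.51 km/s

Ignition mass of stage 1 = 88,100+9,940 + 14,000+1,050 + 4,740 = 117,830 kg.
Stage 1: m₀ = 117,830 kg, m_f = 117,830 − 88,100 = 29,730 kg; Δv = 284×9.8×ln(3.963) = 2783.2×1.3771 ≈ 3833 m/s.
Stage 2: m₀ = 19,790 kg, m_f = 19,790 − 14,000 = 5,790 kg; Δv = 305×9.8×ln(3.418) = 2989.0×1.2290 ≈ 3674 m/s.
Total Δv = 3833 + 3674 = 7507 m/s.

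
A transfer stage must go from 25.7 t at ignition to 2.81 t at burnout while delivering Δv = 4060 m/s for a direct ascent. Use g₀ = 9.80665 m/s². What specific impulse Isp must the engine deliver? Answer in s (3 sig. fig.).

ln(m₀/m_f) = ln(25700/2810) = ln(9.146) = 2.2133.
v_e = Δv / ln(m₀/m_f) = 4060 / 2.2133 = 1834.4 m/s.
Isp = v_e / g₀ = 1834.4 / 9.80665 = 187.1 s.

Isp ≈ 187 s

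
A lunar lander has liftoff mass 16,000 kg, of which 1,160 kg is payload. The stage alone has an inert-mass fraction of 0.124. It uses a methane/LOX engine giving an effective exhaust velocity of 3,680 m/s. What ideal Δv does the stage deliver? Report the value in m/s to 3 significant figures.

Stage wet mass = m₀ − payload = 16,000 − 1,160 = 14,840 kg.
Stage dry mass = ε × stage wet mass = 0.124 × 14,840 = 1,840.16 kg.
Burnout mass m_f = stage dry + payload = 1,840.16 + 1,160 = 3,000.16 kg.
Δv = v_e · ln(16,000/3,000.16) = 3680.0 × ln(5.333) = 3680.0 × 1.6739 ≈ 6160 m/s.

Δv ≈ 6160 m/s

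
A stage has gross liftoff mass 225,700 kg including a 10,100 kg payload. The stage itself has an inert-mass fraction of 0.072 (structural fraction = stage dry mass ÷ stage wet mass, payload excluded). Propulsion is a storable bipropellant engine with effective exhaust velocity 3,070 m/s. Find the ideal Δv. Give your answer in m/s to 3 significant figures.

Stage wet mass = m₀ − payload = 225,700 − 10,100 = 215,600 kg.
Stage dry mass = ε × stage wet mass = 0.072 × 215,600 = 15,523.2 kg.
Burnout mass m_f = stage dry + payload = 15,523.2 + 10,100 = 25,623.2 kg.
From the ideal rocket equation, Δv = v_e · ln(225,700/25,623.2) = 3070.0 × ln(8.808) = 3070.0 × 2.1757 ≈ 6679 m/s.

Δv ≈ 6680 m/s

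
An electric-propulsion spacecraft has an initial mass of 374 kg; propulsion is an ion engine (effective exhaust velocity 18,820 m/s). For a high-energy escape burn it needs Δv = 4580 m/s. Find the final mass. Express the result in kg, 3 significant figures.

m₀/m_f = exp(Δv / v_e) = exp(4580 / 18820.0) = exp(0.2434) = 1.2755.
m_f = m₀ / 1.2755 = 374 / 1.2755 = 293.218 kg.

final mass ≈ 293 kg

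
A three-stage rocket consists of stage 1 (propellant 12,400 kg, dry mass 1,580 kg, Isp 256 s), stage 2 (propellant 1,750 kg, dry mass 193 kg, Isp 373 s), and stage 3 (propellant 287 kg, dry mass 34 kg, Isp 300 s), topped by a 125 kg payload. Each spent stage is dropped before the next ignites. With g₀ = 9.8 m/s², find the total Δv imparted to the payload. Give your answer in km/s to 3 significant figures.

Δv ≈ 11.4 km/s

Ignition mass of stage 1 = 12,400+1,580 + 1,750+193 + 287+34 + 125 = 16,369 kg.
Stage 1: m₀ = 16,369 kg, m_f = 16,369 − 12,400 = 3,969 kg; Δv = 256×9.8×ln(4.124) = 2508.8×1.4169 ≈ 3555 m/s.
Stage 2: m₀ = 2,389 kg, m_f = 2,389 − 1,750 = 639 kg; Δv = 373×9.8×ln(3.739) = 3655.4×1.3187 ≈ 4820 m/s.
Stage 3: m₀ = 446 kg, m_f = 446 − 287 = 159 kg; Δv = 300×9.8×ln(2.805) = 2940.0×1.0314 ≈ 3032 m/s.
Total Δv = 3555 + 4820 + 3032 = 11407 m/s.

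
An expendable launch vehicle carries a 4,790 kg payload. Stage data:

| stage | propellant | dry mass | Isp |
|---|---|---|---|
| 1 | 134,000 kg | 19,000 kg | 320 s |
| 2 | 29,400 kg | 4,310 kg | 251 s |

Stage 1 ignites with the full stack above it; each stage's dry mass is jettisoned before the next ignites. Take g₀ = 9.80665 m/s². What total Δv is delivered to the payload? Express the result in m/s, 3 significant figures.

Δv ≈ 7330 m/s

Ignition mass of stage 1 = 134,000+19,000 + 29,400+4,310 + 4,790 = 191,500 kg.
Stage 1: m₀ = 191,500 kg, m_f = 191,500 − 134,000 = 57,500 kg; Δv = 320×9.80665×ln(3.33) = 3138.1×1.2031 ≈ 3775 m/s.
Stage 2: m₀ = 38,500 kg, m_f = 38,500 − 29,400 = 9,100 kg; Δv = 251×9.80665×ln(4.231) = 2461.5×1.4424 ≈ 3550 m/s.
Total Δv = 3775 + 3550 = 7325 m/s.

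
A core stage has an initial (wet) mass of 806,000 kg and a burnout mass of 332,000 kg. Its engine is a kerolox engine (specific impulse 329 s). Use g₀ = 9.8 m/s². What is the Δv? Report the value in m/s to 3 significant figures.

Δv ≈ 2860 m/s

v_e = Isp · g₀ = 329 × 9.8 = 3224.2 m/s.
Rocket equation: Δv = v_e · ln(m₀/m_f) = 3224.2 × ln(2.428) = 3224.2 × 0.8869 ≈ 2859.7 m/s.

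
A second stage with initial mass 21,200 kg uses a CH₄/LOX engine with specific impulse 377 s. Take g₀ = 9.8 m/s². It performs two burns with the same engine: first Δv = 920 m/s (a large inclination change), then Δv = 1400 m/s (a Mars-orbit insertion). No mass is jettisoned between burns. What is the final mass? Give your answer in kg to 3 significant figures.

v_e = Isp · g₀ = 377 × 9.8 = 3694.6 m/s.
After the first burn: m = 21200 × exp(−920/3694.6) = 21200 × 0.77957 = 16,526.9 kg.
After the second burn: m = 16,526.9 × exp(−1400/3694.6) = 16,526.9 × 0.68459 = 11,314.2 kg.

final mass ≈ 11300 kg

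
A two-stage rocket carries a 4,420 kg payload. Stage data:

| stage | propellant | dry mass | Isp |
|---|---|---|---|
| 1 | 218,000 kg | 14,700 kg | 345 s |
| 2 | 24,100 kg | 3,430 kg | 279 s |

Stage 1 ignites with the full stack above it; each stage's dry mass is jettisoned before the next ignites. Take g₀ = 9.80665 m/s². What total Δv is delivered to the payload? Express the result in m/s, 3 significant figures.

Ignition mass of stage 1 = 218,000+14,700 + 24,100+3,430 + 4,420 = 264,650 kg.
Stage 1: m₀ = 264,650 kg, m_f = 264,650 − 218,000 = 46,650 kg; Δv = 345×9.80665×ln(5.673) = 3383.3×1.7357 ≈ 5873 m/s.
Stage 2: m₀ = 31,950 kg, m_f = 31,950 − 24,100 = 7,850 kg; Δv = 279×9.80665×ln(4.07) = 2736.1×1.4037 ≈ 3840 m/s.
Total Δv = 5873 + 3840 = 9713 m/s.

Δv ≈ 9710 m/s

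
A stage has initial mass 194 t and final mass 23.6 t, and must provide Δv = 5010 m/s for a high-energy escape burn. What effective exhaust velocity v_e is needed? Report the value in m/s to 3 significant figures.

v_e ≈ 2380 m/s

ln(m₀/m_f) = ln(194000/23600) = ln(8.22) = 2.1066.
Using Δv = v_e ln(m₀/m_f): v_e = Δv / ln(m₀/m_f) = 5010 / 2.1066 = 2378.2 m/s.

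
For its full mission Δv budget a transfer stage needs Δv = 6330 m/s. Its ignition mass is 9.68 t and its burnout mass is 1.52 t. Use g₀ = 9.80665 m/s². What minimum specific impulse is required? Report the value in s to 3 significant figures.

Isp ≈ 349 s

ln(m₀/m_f) = ln(9680/1520) = ln(6.368) = 1.8514.
Using Δv = v_e ln(m₀/m_f): v_e = Δv / ln(m₀/m_f) = 6330 / 1.8514 = 3419.1 m/s.
Isp = v_e / g₀ = 3419.1 / 9.80665 = 348.7 s.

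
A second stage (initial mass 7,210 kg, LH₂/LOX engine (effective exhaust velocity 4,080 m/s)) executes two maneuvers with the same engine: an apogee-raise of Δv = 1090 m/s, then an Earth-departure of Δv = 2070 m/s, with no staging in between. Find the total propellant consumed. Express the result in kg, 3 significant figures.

total propellant consumed ≈ 3890 kg

After the first burn: m = 7210 × exp(−1090/4080.0) = 7210 × 0.76555 = 5,519.62 kg.
After the second burn: m = 5,519.62 × exp(−2070/4080.0) = 5,519.62 × 0.60209 = 3,323.31 kg.
Total propellant = m₀ − m_final = 7210 − 3,323.31 = 3,886.69 kg.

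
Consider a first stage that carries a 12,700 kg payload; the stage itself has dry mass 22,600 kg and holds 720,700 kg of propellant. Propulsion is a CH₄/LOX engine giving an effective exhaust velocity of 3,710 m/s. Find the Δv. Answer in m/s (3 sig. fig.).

m₀ = payload + dry + propellant = 12,700 + 22,600 + 720,700 = 756,000 kg.
m_f = payload + dry = 12,700 + 22,600 = 35,300 kg.
From the ideal rocket equation, Δv = v_e · ln(m₀/m_f) = 3710.0 × ln(21.42) = 3710.0 × 3.0642 ≈ 11368.0 m/s.

Δv ≈ 11400 m/s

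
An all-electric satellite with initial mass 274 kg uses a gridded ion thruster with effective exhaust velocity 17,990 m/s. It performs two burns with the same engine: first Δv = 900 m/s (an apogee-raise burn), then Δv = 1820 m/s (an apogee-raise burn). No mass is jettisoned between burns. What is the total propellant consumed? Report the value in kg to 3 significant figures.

After the first burn: m = 274 × exp(−900/17990.0) = 274 × 0.95120 = 260.629 kg.
After the second burn: m = 260.629 × exp(−1820/17990.0) = 260.629 × 0.90378 = 235.551 kg.
Total propellant = m₀ − m_final = 274 − 235.551 = 38.449 kg.

total propellant consumed ≈ 38.4 kg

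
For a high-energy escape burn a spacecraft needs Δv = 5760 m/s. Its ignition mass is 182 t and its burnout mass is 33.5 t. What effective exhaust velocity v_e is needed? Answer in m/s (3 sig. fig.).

ln(m₀/m_f) = ln(182000/33500) = ln(5.433) = 1.6925.
Using Δv = v_e ln(m₀/m_f): v_e = Δv / ln(m₀/m_f) = 5760 / 1.6925 = 3403.3 m/s.

v_e ≈ 3400 m/s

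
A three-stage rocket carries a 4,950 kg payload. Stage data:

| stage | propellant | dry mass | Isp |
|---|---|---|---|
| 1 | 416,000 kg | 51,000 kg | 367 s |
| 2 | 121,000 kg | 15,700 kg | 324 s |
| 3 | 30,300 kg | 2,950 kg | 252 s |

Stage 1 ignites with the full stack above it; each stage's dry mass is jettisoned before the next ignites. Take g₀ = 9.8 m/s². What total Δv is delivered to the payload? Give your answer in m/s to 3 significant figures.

Ignition mass of stage 1 = 416,000+51,000 + 121,000+15,700 + 30,300+2,950 + 4,950 = 641,900 kg.
Stage 1: m₀ = 641,900 kg, m_f = 641,900 − 416,000 = 225,900 kg; Δv = 367×9.8×ln(2.842) = 3596.6×1.0443 ≈ 3756 m/s.
Stage 2: m₀ = 174,900 kg, m_f = 174,900 − 121,000 = 53,900 kg; Δv = 324×9.8×ln(3.245) = 3175.2×1.1771 ≈ 3737 m/s.
Stage 3: m₀ = 38,200 kg, m_f = 38,200 − 30,300 = 7,900 kg; Δv = 252×9.8×ln(4.835) = 2469.6×1.5760 ≈ 3892 m/s.
Total Δv = 3756 + 3737 + 3892 = 11385 m/s.

Δv ≈ 11400 m/s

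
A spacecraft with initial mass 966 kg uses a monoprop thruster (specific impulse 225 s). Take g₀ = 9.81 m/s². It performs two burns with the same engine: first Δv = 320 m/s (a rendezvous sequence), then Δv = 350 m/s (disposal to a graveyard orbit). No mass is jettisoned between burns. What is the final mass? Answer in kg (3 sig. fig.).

final mass ≈ 713 kg

v_e = Isp · g₀ = 225 × 9.81 = 2207.2 m/s.
After the first burn: m = 966 × exp(−320/2207.2) = 966 × 0.86504 = 835.629 kg.
After the second burn: m = 835.629 × exp(−350/2207.2) = 835.629 × 0.85336 = 713.092 kg.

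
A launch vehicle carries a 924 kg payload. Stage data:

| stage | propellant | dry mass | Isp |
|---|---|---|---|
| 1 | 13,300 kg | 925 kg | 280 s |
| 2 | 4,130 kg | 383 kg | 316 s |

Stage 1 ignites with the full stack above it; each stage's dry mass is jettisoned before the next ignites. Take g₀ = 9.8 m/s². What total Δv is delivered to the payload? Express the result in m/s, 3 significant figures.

Δv ≈ 7510 m/s

Ignition mass of stage 1 = 13,300+925 + 4,130+383 + 924 = 19,662 kg.
Stage 1: m₀ = 19,662 kg, m_f = 19,662 − 13,300 = 6,362 kg; Δv = 280×9.8×ln(3.091) = 2744.0×1.1283 ≈ 3096 m/s.
Stage 2: m₀ = 5,437 kg, m_f = 5,437 − 4,130 = 1,307 kg; Δv = 316×9.8×ln(4.16) = 3096.8×1.4255 ≈ 4414 m/s.
Total Δv = 3096 + 4414 = 7510 m/s.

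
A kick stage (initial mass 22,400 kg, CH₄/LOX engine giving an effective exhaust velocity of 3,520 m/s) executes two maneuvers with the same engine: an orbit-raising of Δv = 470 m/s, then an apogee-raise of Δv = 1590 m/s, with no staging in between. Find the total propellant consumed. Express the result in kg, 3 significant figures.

After the first burn: m = 22400 × exp(−470/3520.0) = 22400 × 0.87501 = 19,600.2 kg.
After the second burn: m = 19,600.2 × exp(−1590/3520.0) = 19,600.2 × 0.63654 = 12,476.3 kg.
Total propellant = m₀ − m_final = 22400 − 12,476.3 = 9,923.7 kg.

total propellant consumed ≈ 9920 kg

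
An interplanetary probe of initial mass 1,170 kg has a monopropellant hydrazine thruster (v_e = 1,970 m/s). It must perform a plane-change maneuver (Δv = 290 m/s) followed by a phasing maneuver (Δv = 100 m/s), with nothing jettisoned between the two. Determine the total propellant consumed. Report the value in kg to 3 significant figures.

total propellant consumed ≈ 210 kg

After the first burn: m = 1170 × exp(−290/1970.0) = 1170 × 0.86311 = 1,009.84 kg.
After the second burn: m = 1,009.84 × exp(−100/1970.0) = 1,009.84 × 0.95051 = 959.863 kg.
Total propellant = m₀ − m_final = 1170 − 959.863 = 210.137 kg.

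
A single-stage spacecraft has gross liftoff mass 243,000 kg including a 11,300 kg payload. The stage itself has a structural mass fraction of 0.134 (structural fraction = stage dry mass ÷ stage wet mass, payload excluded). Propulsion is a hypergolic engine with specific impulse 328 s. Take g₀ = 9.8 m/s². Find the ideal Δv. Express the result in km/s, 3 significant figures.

Stage wet mass = m₀ − payload = 243,000 − 11,300 = 231,700 kg.
Stage dry mass = ε × stage wet mass = 0.134 × 231,700 = 31,047.8 kg.
Burnout mass m_f = stage dry + payload = 31,047.8 + 11,300 = 42,347.8 kg.
v_e = Isp · g₀ = 328 × 9.8 = 3214.4 m/s.
Using Δv = v_e ln(m₀/m_f): Δv = v_e · ln(243,000/42,347.8) = 3214.4 × ln(5.738) = 3214.4 × 1.7471 ≈ 5616 m/s.

Δv ≈ 5.62 km/s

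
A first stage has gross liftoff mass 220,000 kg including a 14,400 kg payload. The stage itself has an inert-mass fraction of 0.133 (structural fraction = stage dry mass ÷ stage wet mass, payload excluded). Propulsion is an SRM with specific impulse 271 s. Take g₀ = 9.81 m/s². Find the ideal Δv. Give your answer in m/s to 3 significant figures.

Stage wet mass = m₀ − payload = 220,000 − 14,400 = 205,600 kg.
Stage dry mass = ε × stage wet mass = 0.133 × 205,600 = 27,344.8 kg.
Burnout mass m_f = stage dry + payload = 27,344.8 + 14,400 = 41,744.8 kg.
v_e = Isp · g₀ = 271 × 9.81 = 2658.5 m/s.
Δv = v_e · ln(220,000/41,744.8) = 2658.5 × ln(5.27) = 2658.5 × 1.6621 ≈ 4419 m/s.

Δv ≈ 4420 m/s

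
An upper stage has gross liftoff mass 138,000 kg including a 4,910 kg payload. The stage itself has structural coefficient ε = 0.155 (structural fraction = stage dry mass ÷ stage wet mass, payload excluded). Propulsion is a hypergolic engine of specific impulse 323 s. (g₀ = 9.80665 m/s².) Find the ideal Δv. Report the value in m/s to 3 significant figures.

Stage wet mass = m₀ − payload = 138,000 − 4,910 = 133,090 kg.
Stage dry mass = ε × stage wet mass = 0.155 × 133,090 = 20,629 kg.
Burnout mass m_f = stage dry + payload = 20,629 + 4,910 = 25,539 kg.
v_e = Isp · g₀ = 323 × 9.80665 = 3167.5 m/s.
By the Tsiolkovsky rocket equation, Δv = v_e · ln(138,000/25,539) = 3167.5 × ln(5.404) = 3167.5 × 1.6870 ≈ 5344 m/s.

Δv ≈ 5340 m/s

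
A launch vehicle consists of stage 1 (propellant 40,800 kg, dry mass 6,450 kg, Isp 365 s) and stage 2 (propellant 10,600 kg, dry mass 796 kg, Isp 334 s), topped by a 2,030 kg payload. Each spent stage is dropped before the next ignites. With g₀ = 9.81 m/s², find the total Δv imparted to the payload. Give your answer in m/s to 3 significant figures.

Δv ≈ 9100 m/s

Ignition mass of stage 1 = 40,800+6,450 + 10,600+796 + 2,030 = 60,676 kg.
Stage 1: m₀ = 60,676 kg, m_f = 60,676 − 40,800 = 19,876 kg; Δv = 365×9.81×ln(3.053) = 3580.7×1.1160 ≈ 3996 m/s.
Stage 2: m₀ = 13,426 kg, m_f = 13,426 − 10,600 = 2,826 kg; Δv = 334×9.81×ln(4.751) = 3276.5×1.5583 ≈ 5106 m/s.
Total Δv = 3996 + 5106 = 9102 m/s.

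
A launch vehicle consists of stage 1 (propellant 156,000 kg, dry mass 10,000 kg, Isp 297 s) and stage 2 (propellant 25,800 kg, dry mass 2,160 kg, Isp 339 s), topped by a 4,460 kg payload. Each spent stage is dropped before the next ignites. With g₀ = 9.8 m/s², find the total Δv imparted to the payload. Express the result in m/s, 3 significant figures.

Δv ≈ 9770 m/s

Ignition mass of stage 1 = 156,000+10,000 + 25,800+2,160 + 4,460 = 198,420 kg.
Stage 1: m₀ = 198,420 kg, m_f = 198,420 − 156,000 = 42,420 kg; Δv = 297×9.8×ln(4.678) = 2910.6×1.5428 ≈ 4490 m/s.
Stage 2: m₀ = 32,420 kg, m_f = 32,420 − 25,800 = 6,620 kg; Δv = 339×9.8×ln(4.897) = 3322.2×1.5887 ≈ 5278 m/s.
Total Δv = 4490 + 5278 = 9768 m/s.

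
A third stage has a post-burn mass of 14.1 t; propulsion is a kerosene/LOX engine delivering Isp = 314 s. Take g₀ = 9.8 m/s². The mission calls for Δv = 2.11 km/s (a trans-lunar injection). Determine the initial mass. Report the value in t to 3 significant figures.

initial mass ≈ 28.0 t

v_e = Isp · g₀ = 314 × 9.8 = 3077.2 m/s.
m₀/m_f = exp(Δv / v_e) = exp(2110 / 3077.2) = exp(0.6857) = 1.9851.
m₀ = m_f × 1.9851 = 14.1 × 1.9851 = 27.9899 t.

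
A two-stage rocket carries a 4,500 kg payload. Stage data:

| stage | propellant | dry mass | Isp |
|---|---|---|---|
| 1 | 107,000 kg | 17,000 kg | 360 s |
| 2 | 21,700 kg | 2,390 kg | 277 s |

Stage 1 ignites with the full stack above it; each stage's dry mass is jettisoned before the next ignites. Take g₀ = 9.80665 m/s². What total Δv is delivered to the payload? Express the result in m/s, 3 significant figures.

Ignition mass of stage 1 = 107,000+17,000 + 21,700+2,390 + 4,500 = 152,590 kg.
Stage 1: m₀ = 152,590 kg, m_f = 152,590 − 107,000 = 45,590 kg; Δv = 360×9.80665×ln(3.347) = 3530.4×1.2081 ≈ 4265 m/s.
Stage 2: m₀ = 28,590 kg, m_f = 28,590 − 21,700 = 6,890 kg; Δv = 277×9.80665×ln(4.149) = 2716.4×1.4230 ≈ 3865 m/s.
Total Δv = 4265 + 3865 = 8130 m/s.

Δv ≈ 8130 m/s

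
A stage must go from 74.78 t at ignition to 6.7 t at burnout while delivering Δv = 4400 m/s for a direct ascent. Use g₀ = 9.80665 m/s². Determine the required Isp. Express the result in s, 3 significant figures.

Isp ≈ 186 s

ln(m₀/m_f) = ln(74780/6700) = ln(11.16) = 2.4124.
Using Δv = v_e ln(m₀/m_f): v_e = Δv / ln(m₀/m_f) = 4400 / 2.4124 = 1823.9 m/s.
Isp = v_e / g₀ = 1823.9 / 9.80665 = 186.0 s.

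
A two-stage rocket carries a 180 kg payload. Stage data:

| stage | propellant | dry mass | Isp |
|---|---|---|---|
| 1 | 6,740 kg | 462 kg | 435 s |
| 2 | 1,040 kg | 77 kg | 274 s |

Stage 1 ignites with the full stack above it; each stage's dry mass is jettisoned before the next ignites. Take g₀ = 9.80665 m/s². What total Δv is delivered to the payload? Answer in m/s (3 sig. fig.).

Ignition mass of stage 1 = 6,740+462 + 1,040+77 + 180 = 8,499 kg.
Stage 1: m₀ = 8,499 kg, m_f = 8,499 − 6,740 = 1,759 kg; Δv = 435×9.80665×ln(4.832) = 4265.9×1.5752 ≈ 6720 m/s.
Stage 2: m₀ = 1,297 kg, m_f = 1,297 − 1,040 = 257 kg; Δv = 274×9.80665×ln(5.047) = 2687.0×1.6187 ≈ 4350 m/s.
Total Δv = 6720 + 4350 = 11070 m/s.

Δv ≈ 11100 m/s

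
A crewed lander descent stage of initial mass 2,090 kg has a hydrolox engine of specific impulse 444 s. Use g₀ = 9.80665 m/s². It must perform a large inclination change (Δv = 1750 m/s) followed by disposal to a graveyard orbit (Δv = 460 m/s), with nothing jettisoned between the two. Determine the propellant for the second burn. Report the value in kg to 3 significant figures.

v_e = Isp · g₀ = 444 × 9.80665 = 4354.2 m/s.
After the first burn: m = 2090 × exp(−1750/4354.2) = 2090 × 0.66904 = 1,398.29 kg.
After the second burn: m = 1,398.29 × exp(−460/4354.2) = 1,398.29 × 0.89974 = 1,258.1 kg.
Second-burn propellant = 1,398.29 − 1,258.1 = 140.19 kg.

propellant for the second burn ≈ 140 kg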